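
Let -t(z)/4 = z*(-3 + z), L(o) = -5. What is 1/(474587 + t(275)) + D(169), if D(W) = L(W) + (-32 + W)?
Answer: 23151085/175387 ≈ 132.00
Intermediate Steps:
t(z) = -4*z*(-3 + z)
D(W) = -37 + W (D(W) = -5 + (-32 + W) = -37 + W)
1/(474587 + t(275)) + D(169) = 1/(474587 + 4*275*(3 - 1*275)) + (-37 + 169) = 1/(474587 + 4*275*(3 - 275)) + 132 = 1/(474587 + 4*275*(-272)) + 132 = 1/(474587 - 299200) + 132 = 1/175387 + 132 = 23151085/175387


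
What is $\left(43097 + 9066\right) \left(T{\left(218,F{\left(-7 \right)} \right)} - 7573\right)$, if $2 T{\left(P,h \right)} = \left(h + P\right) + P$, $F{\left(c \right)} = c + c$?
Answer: $-384024006$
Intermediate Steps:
$F{\left(c \right)} = 2 c$
$T{\left(P,h \right)} = P + \frac{h}{2}$ ($T{\left(P,h \right)} = \frac{\left(h + P\right) + P}{2} = \frac{\left(P + h\right) + P}{2} = \frac{h + 2 P}{2} = P + \frac{h}{2}$)
$\left(43097 + 9066\right) \left(T{\left(218,F{\left(-7 \right)} \right)} - 7573\right) = \left(43097 + 9066\right) \left(\left(218 + \frac{2 \left(-7\right)}{2}\right) - 7573\right) = 52163 \left(\left(218 + \frac{1}{2} \left(-14\right)\right) - 7573\right) = 52163 \left(\left(218 - 7\right) - 7573\right) = 52163 \left(211 - 7573\right) = 52163 \left(-7362\right) = -384024006$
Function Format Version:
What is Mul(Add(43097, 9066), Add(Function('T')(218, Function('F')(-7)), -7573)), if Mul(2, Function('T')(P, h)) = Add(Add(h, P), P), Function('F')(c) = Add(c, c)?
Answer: -384024006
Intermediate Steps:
Function('F')(c) = Mul(2, c)
Function('T')(P, h) = Add(P, Mul(Rational(1, 2), h)) (Function('T')(P, h) = Mul(Rational(1, 2), Add(Add(h, P), P)) = Mul(Rational(1, 2), Add(Add(P, h), P)) = Mul(Rational(1, 2), Add(h, Mul(2, P))) = Add(P, Mul(Rational(1, 2), h)))
Mul(Add(43097, 9066), Add(Function('T')(218, Function('F')(-7)), -7573)) = Mul(Add(43097, 9066), Add(Add(218, Mul(Rational(1, 2), Mul(2, -7))), -7573)) = Mul(52163, Add(Add(218, Mul(Rational(1, 2), -14)), -7573)) = Mul(52163, Add(Add(218, -7), -7573)) = Mul(52163, Add(211, -7573)) = Mul(52163, -7362) = -384024006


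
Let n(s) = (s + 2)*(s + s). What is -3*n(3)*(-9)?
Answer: 810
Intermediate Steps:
n(s) = 2*s*(2 + s) (n(s) = (2 + s)*(2*s) = 2*s*(2 + s))
-3*n(3)*(-9) = -6*3*(2 + 3)*(-9) = -6*3*5*(-9) = -3*30*(-9) = -90*(-9) = 810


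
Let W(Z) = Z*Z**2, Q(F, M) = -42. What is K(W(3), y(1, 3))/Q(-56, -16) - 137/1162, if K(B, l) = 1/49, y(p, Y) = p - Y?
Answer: -10111/85407 ≈ -0.11839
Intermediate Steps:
W(Z) = Z**3
K(B, l) = 1/49
K(W(3), y(1, 3))/Q(-56, -16) - 137/1162 = (1/49)/(-42) - 137/1162 = (1/49)*(-1/42) - 137*1/1162 = -1/2058 - 137/1162 = -10111/85407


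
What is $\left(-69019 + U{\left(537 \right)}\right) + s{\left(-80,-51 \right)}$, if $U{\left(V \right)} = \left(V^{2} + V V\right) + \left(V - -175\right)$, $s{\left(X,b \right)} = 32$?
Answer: $508463$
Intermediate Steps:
$U{\left(V \right)} = 175 + V + 2 V^{2}$ ($U{\left(V \right)} = \left(V^{2} + V^{2}\right) + \left(V + 175\right) = 2 V^{2} + \left(175 + V\right) = 175 + V + 2 V^{2}$)
$\left(-69019 + U{\left(537 \right)}\right) + s{\left(-80,-51 \right)} = \left(-69019 + \left(175 + 537 + 2 \cdot 537^{2}\right)\right) + 32 = \left(-69019 + \left(175 + 537 + 2 \cdot 288369\right)\right) + 32 = \left(-69019 + \left(175 + 537 + 576738\right)\right) + 32 = \left(-69019 + 577450\right) + 32 = 508431 + 32 = 508463$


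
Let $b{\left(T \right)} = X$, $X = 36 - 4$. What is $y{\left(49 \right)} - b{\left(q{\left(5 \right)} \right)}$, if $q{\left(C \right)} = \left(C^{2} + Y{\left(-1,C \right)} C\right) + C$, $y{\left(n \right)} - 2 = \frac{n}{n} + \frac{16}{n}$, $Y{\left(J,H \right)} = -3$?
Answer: $- \frac{1405}{49} \approx -28.673$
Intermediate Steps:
$y{\left(n \right)} = 3 + \frac{16}{n}$ ($y{\left(n \right)} = 2 + \left(\frac{n}{n} + \frac{16}{n}\right) = 2 + \left(1 + \frac{16}{n}\right) = 3 + \frac{16}{n}$)
$q{\left(C \right)} = C^{2} - 2 C$ ($q{\left(C \right)} = \left(C^{2} - 3 C\right) + C = C^{2} - 2 C$)
$X = 32$
$b{\left(T \right)} = 32$
$y{\left(49 \right)} - b{\left(q{\left(5 \right)} \right)} = \left(3 + \frac{16}{49}\right) - 32 = \frac{163}{49} - 32 = - \frac{1405}{49}$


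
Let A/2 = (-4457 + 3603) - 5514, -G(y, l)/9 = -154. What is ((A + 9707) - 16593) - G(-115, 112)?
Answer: -21008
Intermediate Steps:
G(y, l) = 1386 (G(y, l) = -9*(-154) = 1386)
A = -12736 (A = 2*((-4457 + 3603) - 5514) = 2*(-854 - 5514) = 2*(-6368) = -12736)
((A + 9707) - 16593) - G(-115, 112) = ((-12736 + 9707) - 16593) - 1*1386 = (-3029 - 16593) - 1386 = -19622 - 1386 = -21008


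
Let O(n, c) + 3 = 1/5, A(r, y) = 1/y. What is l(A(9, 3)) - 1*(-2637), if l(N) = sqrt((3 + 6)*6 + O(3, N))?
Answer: 2637 + 16*sqrt(5)/5 ≈ 2644.2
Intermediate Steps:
O(n, c) = -14/5 (O(n, c) = -3 + 1/5 = -14/5)
l(N) = 16*sqrt(5)/5 (l(N) = sqrt((3 + 6)*6 - 14/5) = sqrt(9*6 - 14/5) = sqrt(54 - 14/5) = sqrt(256/5) = 16*sqrt(5)/5)
l(A(9, 3)) - 1*(-2637) = 16*sqrt(5)/5 - 1*(-2637) = 16*sqrt(5)/5 + 2637 = 2637 + 16*sqrt(5)/5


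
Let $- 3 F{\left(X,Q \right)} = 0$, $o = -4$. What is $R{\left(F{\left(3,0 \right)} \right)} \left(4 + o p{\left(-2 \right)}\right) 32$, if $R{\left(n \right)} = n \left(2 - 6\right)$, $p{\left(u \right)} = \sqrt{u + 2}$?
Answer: $0$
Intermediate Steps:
$p{\left(u \right)} = \sqrt{2 + u}$
$F{\left(X,Q \right)} = 0$ ($F{\left(X,Q \right)} = \left(- \frac{1}{3}\right) 0 = 0$)
$R{\left(n \right)} = - 4 n$ ($R{\left(n \right)} = n \left(2 - 6\right) = n \left(-4\right) = - 4 n$)
$R{\left(F{\left(3,0 \right)} \right)} \left(4 + o p{\left(-2 \right)}\right) 32 = \left(-4\right) 0 \left(4 - 4 \sqrt{2 - 2}\right) 32 = 0 \left(4 - 4 \sqrt{0}\right) 32 = 0 \left(4 - 0\right) 32 = 0 \left(4 + 0\right) 32 = 0 \cdot 4 \cdot 32 = 0 \cdot 32 = 0$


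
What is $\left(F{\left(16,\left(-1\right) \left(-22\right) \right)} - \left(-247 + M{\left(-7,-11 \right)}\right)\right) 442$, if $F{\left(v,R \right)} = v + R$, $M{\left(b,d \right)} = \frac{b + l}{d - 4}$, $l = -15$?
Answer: $\frac{1879826}{15} \approx 1.2532 \cdot 10^{5}$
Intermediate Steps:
$M{\left(b,d \right)} = \frac{-15 + b}{-4 + d}$ ($M{\left(b,d \right)} = \frac{b - 15}{d - 4} = \frac{-15 + b}{-4 + d}$)
$F{\left(v,R \right)} = R + v$
$\left(F{\left(16,\left(-1\right) \left(-22\right) \right)} - \left(-247 + M{\left(-7,-11 \right)}\right)\right) 442 = \left(\left(\left(-1\right) \left(-22\right) + 16\right) + \left(247 - \frac{-15 - 7}{-4 - 11}\right)\right) 442 = \left(\left(22 + 16\right) + \left(247 - \frac{1}{-15} \left(-22\right)\right)\right) 442 = \left(38 + \left(247 - \left(- \frac{1}{15}\right) \left(-22\right)\right)\right) 442 = \left(38 + \left(247 - \frac{22}{15}\right)\right) 442 = \left(38 + \frac{3683}{15}\right) 442 = \frac{4253}{15} \cdot 442 = \frac{1879826}{15}$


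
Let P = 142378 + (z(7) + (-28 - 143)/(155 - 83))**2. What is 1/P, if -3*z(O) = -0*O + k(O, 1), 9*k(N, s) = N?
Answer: 46656/6643111729 ≈ 7.0232e-6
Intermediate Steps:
k(N, s) = N/9
z(O) = -O/27 (z(O) = -(-0*O + O/9)/3 = -(-3*0 + O/9)/3 = -(0 + O/9)/3 = -O/27)
P = 6643111729/46656 (P = 142378 + (-1/27*7 + (-28 - 143)/(155 - 83))**2 = 142378 + (-7/27 - 171/72)**2 = 142378 + (-7/27 - 171*1/72)**2 = 142378 + (-7/27 - 19/8)**2 = 142378 + (-569/216)**2 = 142378 + 323761/46656 = 6643111729/46656 ≈ 1.4239e+5)
1/P = 1/(6643111729/46656) = 46656/6643111729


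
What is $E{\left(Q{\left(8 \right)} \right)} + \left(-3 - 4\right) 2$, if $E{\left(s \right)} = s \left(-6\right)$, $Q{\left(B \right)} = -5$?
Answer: $16$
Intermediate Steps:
$E{\left(s \right)} = - 6 s$
$E{\left(Q{\left(8 \right)} \right)} + \left(-3 - 4\right) 2 = \left(-6\right) \left(-5\right) + \left(-3 - 4\right) 2 = 30 - 14 = 16$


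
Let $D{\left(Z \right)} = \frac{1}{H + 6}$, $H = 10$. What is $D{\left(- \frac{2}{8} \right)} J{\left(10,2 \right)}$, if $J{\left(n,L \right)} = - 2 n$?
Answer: $- \frac{5}{4} \approx -1.25$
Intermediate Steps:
$D{\left(Z \right)} = \frac{1}{16}$ ($D{\left(Z \right)} = \frac{1}{10 + 6} = \frac{1}{16}$)
$D{\left(- \frac{2}{8} \right)} J{\left(10,2 \right)} = \frac{\left(-2\right) 10}{16} = \frac{1}{16} \left(-20\right) = - \frac{5}{4}$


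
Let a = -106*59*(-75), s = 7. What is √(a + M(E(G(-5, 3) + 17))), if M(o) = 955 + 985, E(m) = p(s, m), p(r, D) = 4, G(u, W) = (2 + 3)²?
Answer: √470990 ≈ 686.29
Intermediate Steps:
G(u, W) = 25 (G(u, W) = 5² = 25)
E(m) = 4
M(o) = 1940
a = 469050 (a = -6254*(-75) = 469050)
√(a + M(E(G(-5, 3) + 17))) = √(469050 + 1940) = √470990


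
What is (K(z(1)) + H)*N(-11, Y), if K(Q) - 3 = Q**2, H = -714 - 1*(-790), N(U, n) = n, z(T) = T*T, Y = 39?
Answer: 3120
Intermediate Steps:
z(T) = T**2
H = 76 (H = -714 + 790 = 76)
K(Q) = 3 + Q**2
(K(z(1)) + H)*N(-11, Y) = ((3 + (1**2)**2) + 76)*39 = ((3 + 1**2) + 76)*39 = ((3 + 1) + 76)*39 = (4 + 76)*39 = 80*39 = 3120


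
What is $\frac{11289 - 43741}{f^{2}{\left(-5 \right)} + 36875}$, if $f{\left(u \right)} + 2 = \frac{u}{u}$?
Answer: $- \frac{1159}{1317} \approx -0.88003$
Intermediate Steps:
$f{\left(u \right)} = -1$ ($f{\left(u \right)} = -2 + \frac{u}{u} = -2 + 1 = -1$)
$\frac{11289 - 43741}{f^{2}{\left(-5 \right)} + 36875} = \frac{11289 - 43741}{\left(-1\right)^{2} + 36875} = - \frac{32452}{1 + 36875} = - \frac{32452}{36876} = \left(-32452\right) \frac{1}{36876} = - \frac{1159}{1317}$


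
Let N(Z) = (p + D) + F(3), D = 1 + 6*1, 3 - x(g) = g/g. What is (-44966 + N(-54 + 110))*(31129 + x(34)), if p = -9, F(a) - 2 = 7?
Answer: -1399618629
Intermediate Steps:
F(a) = 9 (F(a) = 2 + 7 = 9)
x(g) = 2 (x(g) = 3 - g/g = 3 - 1*1 = 3 - 1 = 2)
D = 7 (D = 1 + 6 = 7)
N(Z) = 7 (N(Z) = (-9 + 7) + 9 = -2 + 9 = 7)
(-44966 + N(-54 + 110))*(31129 + x(34)) = (-44966 + 7)*(31129 + 2) = -44959*31131 = -1399618629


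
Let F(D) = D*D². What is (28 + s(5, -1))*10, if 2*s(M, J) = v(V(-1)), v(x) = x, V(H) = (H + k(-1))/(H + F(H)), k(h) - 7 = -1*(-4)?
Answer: 255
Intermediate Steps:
F(D) = D³
k(h) = 11 (k(h) = 7 - 1*(-4) = 7 + 4 = 11)
V(H) = (11 + H)/(H + H³) (V(H) = (H + 11)/(H + H³) = (11 + H)/(H + H³))
s(M, J) = -5/2 (s(M, J) = ((11 - 1)/(-1 + (-1)³))/2 = (10/(-1 - 1))/2 = (10/(-2))/2 = (-½*10)/2 = (½)*(-5) = -5/2)
(28 + s(5, -1))*10 = (28 - 5/2)*10 = (51/2)*10 = 255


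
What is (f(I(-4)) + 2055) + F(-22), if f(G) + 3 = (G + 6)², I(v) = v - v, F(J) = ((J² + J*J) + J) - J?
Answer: 3056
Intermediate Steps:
F(J) = 2*J² (F(J) = ((J² + J²) + J) - J = (2*J² + J) - J = (J + 2*J²) - J = 2*J²)
I(v) = 0
f(G) = -3 + (6 + G)² (f(G) = -3 + (G + 6)² = -3 + (6 + G)²)
(f(I(-4)) + 2055) + F(-22) = ((-3 + (6 + 0)²) + 2055) + 2*(-22)² = ((-3 + 6²) + 2055) + 2*484 = ((-3 + 36) + 2055) + 968 = (33 + 2055) + 968 = 2088 + 968 = 3056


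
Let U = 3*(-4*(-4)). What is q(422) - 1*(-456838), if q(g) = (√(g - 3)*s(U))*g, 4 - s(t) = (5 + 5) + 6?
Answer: 456838 - 5064*√419 ≈ 3.5318e+5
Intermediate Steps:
U = 48 (U = 3*16 = 48)
s(t) = -12 (s(t) = 4 - ((5 + 5) + 6) = 4 - (10 + 6) = 4 - 1*16 = 4 - 16 = -12)
q(g) = -12*g*√(-3 + g) (q(g) = (√(g - 3)*(-12))*g = (√(-3 + g)*(-12))*g = (-12*√(-3 + g))*g = -12*g*√(-3 + g))
q(422) - 1*(-456838) = -12*422*√(-3 + 422) - 1*(-456838) = -12*422*√419 + 456838 = -5064*√419 + 456838 = 456838 - 5064*√419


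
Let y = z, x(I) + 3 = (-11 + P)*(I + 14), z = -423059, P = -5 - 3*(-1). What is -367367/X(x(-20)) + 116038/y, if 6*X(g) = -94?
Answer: 35865253321/1529521 ≈ 23449.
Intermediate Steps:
P = -2 (P = -5 + 3 = -2)
x(I) = -185 - 13*I (x(I) = -3 + (-11 - 2)*(I + 14) = -3 - 13*(14 + I) = -3 + (-182 - 13*I) = -185 - 13*I)
X(g) = -47/3 (X(g) = (1/6)*(-94) = -47/3)
y = -423059
-367367/X(x(-20)) + 116038/y = -367367/(-47/3) + 116038/(-423059) = -367367*(-3/47) + 116038*(-1/423059) = 1102101/47 - 8926/32543 = 35865253321/1529521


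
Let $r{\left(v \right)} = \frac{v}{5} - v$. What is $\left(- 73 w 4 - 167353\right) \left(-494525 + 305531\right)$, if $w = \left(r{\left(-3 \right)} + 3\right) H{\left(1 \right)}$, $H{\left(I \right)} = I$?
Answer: $\frac{159633593106}{5} \approx 3.1927 \cdot 10^{10}$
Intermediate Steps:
$r{\left(v \right)} = - \frac{4 v}{5}$ ($r{\left(v \right)} = v \frac{1}{5} - v = \frac{v}{5} - v = - \frac{4 v}{5}$)
$w = \frac{27}{5}$ ($w = \left(\left(- \frac{4}{5}\right) \left(-3\right) + 3\right) 1 = \left(\frac{12}{5} + 3\right) 1 = \frac{27}{5} \cdot 1 = \frac{27}{5} \approx 5.4$)
$\left(- 73 w 4 - 167353\right) \left(-494525 + 305531\right) = \left(\left(-73\right) \frac{27}{5} \cdot 4 - 167353\right) \left(-494525 + 305531\right) = \left(\left(- \frac{1971}{5}\right) 4 - 167353\right) \left(-188994\right) = \left(- \frac{7884}{5} - 167353\right) \left(-188994\right) = \left(- \frac{844649}{5}\right) \left(-188994\right) = \frac{159633593106}{5}$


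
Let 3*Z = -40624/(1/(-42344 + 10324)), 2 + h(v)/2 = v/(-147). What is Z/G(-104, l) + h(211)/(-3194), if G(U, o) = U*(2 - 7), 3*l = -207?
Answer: 2544749379101/3051867 ≈ 8.3383e+5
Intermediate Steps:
l = -69 (l = (⅓)*(-207) = -69)
h(v) = -4 - 2*v/147 (h(v) = -4 + 2*(v/(-147)) = -4 + 2*(v*(-1/147)) = -4 + 2*(-v/147) = -4 - 2*v/147)
G(U, o) = -5*U (G(U, o) = U*(-5) = -5*U)
Z = 1300780480/3 (Z = (-40624/(1/(-42344 + 10324)))/3 = (-40624/(1/(-32020)))/3 = (-40624/(-1/32020))/3 = (-40624*(-32020))/3 = (⅓)*1300780480 = 1300780480/3 ≈ 4.3359e+8)
Z/G(-104, l) + h(211)/(-3194) = 1300780480/(3*((-5*(-104)))) + (-4 - 2/147*211)/(-3194) = (1300780480/3)/520 + (-4 - 422/147)*(-1/3194) = (1300780480/3)*(1/520) - 1010/147*(-1/3194) = 32519512/39 + 505/234759 = 2544749379101/3051867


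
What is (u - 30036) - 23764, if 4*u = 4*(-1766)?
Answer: -55566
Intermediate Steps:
u = -1766 (u = (4*(-1766))/4 = (1/4)*(-7064) = -1766)
(u - 30036) - 23764 = (-1766 - 30036) - 23764 = -31802 - 23764 = -55566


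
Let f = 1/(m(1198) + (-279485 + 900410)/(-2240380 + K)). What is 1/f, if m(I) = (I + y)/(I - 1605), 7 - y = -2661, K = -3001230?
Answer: -21943081/2281642 ≈ -9.6172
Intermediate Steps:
y = 2668 (y = 7 - 1*(-2661) = 7 + 2661 = 2668)
m(I) = (2668 + I)/(-1605 + I) (m(I) = (I + 2668)/(I - 1605) = (2668 + I)/(-1605 + I))
f = -2281642/21943081 (f = 1/((2668 + 1198)/(-1605 + 1198) + (-279485 + 900410)/(-2240380 - 3001230)) = 1/(3866/(-407) + 620925/(-5241610)) = 1/(-1/407*3866 + 620925*(-1/5241610)) = 1/(-3866/407 - 7305/61666) = 1/(-21943081/2281642) = -2281642/21943081 ≈ -0.10398)
1/f = 1/(-2281642/21943081) = -21943081/2281642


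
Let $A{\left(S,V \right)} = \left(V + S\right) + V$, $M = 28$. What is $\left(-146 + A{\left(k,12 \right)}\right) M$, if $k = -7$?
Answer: $-3612$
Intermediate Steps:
$A{\left(S,V \right)} = S + 2 V$ ($A{\left(S,V \right)} = \left(S + V\right) + V = S + 2 V$)
$\left(-146 + A{\left(k,12 \right)}\right) M = \left(-146 + \left(-7 + 2 \cdot 12\right)\right) 28 = \left(-146 + \left(-7 + 24\right)\right) 28 = \left(-146 + 17\right) 28 = \left(-129\right) 28 = -3612$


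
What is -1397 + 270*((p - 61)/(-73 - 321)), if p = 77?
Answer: -277369/197 ≈ -1408.0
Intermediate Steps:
-1397 + 270*((p - 61)/(-73 - 321)) = -1397 + 270*((77 - 61)/(-73 - 321)) = -1397 + 270*(16/(-394)) = -1397 + 270*(16*(-1/394)) = -1397 + 270*(-8/197) = -1397 - 2160/197 = -277369/197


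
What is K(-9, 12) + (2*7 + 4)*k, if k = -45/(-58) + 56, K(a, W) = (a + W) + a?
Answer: 29463/29 ≈ 1016.0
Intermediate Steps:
K(a, W) = W + 2*a (K(a, W) = (W + a) + a = W + 2*a)
k = 3293/58 (k = -45*(-1/58) + 56 = 45/58 + 56 = 3293/58 ≈ 56.776)
K(-9, 12) + (2*7 + 4)*k = (12 + 2*(-9)) + (2*7 + 4)*(3293/58) = (12 - 18) + (14 + 4)*(3293/58) = -6 + 18*(3293/58) = -6 + 29637/29 = 29463/29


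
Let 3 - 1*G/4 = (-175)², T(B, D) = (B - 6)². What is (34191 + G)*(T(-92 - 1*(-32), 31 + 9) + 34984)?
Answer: -3473603980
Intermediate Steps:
T(B, D) = (-6 + B)²
G = -122488 (G = 12 - 4*(-175)² = 12 - 4*30625 = 12 - 122500 = -122488)
(34191 + G)*(T(-92 - 1*(-32), 31 + 9) + 34984) = (34191 - 122488)*((-6 + (-92 - 1*(-32)))² + 34984) = -88297*((-6 + (-92 + 32))² + 34984) = -88297*((-6 - 60)² + 34984) = -88297*((-66)² + 34984) = -88297*(4356 + 34984) = -88297*39340 = -3473603980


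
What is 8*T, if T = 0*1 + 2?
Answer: 16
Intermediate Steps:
T = 2 (T = 0 + 2 = 2)
8*T = 8*2 = 16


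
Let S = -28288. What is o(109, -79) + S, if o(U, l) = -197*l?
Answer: -12725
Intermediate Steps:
o(109, -79) + S = -197*(-79) - 28288 = 15563 - 28288 = -12725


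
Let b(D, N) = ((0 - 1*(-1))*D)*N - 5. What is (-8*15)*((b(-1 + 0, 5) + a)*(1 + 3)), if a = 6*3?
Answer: -3840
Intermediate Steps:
b(D, N) = -5 + D*N (b(D, N) = ((0 + 1)*D)*N - 5 = (1*D)*N - 5 = D*N - 5 = -5 + D*N)
a = 18
(-8*15)*((b(-1 + 0, 5) + a)*(1 + 3)) = (-8*15)*(((-5 + (-1 + 0)*5) + 18)*(1 + 3)) = -120*((-5 - 1*5) + 18)*4 = -120*((-5 - 5) + 18)*4 = -120*(-10 + 18)*4 = -960*4 = -120*32 = -3840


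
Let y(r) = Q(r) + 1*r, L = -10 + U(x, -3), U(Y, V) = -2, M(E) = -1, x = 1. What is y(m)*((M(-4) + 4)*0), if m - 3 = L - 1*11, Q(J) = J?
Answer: 0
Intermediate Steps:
L = -12 (L = -10 - 2 = -12)
m = -20 (m = 3 + (-12 - 1*11) = 3 + (-12 - 11) = 3 - 23 = -20)
y(r) = 2*r (y(r) = r + 1*r = r + r = 2*r)
y(m)*((M(-4) + 4)*0) = (2*(-20))*((-1 + 4)*0) = -120*0 = -40*0 = 0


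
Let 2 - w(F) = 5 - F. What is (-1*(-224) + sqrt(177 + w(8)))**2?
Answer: (224 + sqrt(182))**2 ≈ 56402.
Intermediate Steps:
w(F) = -3 + F (w(F) = 2 - (5 - F) = 2 + (-5 + F) = -3 + F)
(-1*(-224) + sqrt(177 + w(8)))**2 = (-1*(-224) + sqrt(177 + (-3 + 8)))**2 = (224 + sqrt(177 + 5))**2 = (224 + sqrt(182))**2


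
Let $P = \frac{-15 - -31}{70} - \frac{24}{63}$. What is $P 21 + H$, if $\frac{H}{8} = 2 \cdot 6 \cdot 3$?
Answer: $\frac{1424}{5} \approx 284.8$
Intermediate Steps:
$H = 288$ ($H = 8 \cdot 2 \cdot 6 \cdot 3 = 8 \cdot 12 \cdot 3 = 8 \cdot 36 = 288$)
$P = - \frac{16}{105}$ ($P = \left(-15 + 31\right) \frac{1}{70} - \frac{8}{21} = 16 \cdot \frac{1}{70} - \frac{8}{21} = \frac{8}{35} - \frac{8}{21} = - \frac{16}{105} \approx -0.15238$)
$P 21 + H = \left(- \frac{16}{105}\right) 21 + 288 = - \frac{16}{5} + 288 = \frac{1424}{5}$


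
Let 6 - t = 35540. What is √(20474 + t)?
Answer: 2*I*√3765 ≈ 122.72*I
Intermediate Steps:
t = -35534 (t = 6 - 1*35540 = 6 - 35540 = -35534)
√(20474 + t) = √(20474 - 35534) = √(-15060) = 2*I*√3765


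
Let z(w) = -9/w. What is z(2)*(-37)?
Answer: 333/2 ≈ 166.50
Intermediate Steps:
z(2)*(-37) = -9/2*(-37) = 333/2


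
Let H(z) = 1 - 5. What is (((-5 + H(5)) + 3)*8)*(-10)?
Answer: 480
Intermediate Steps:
H(z) = -4
(((-5 + H(5)) + 3)*8)*(-10) = (((-5 - 4) + 3)*8)*(-10) = ((-9 + 3)*8)*(-10) = -6*8*(-10) = -48*(-10) = 480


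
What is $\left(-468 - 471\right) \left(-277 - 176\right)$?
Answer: $425367$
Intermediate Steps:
$\left(-468 - 471\right) \left(-277 - 176\right) = - 939 \left(-277 - 176\right) = \left(-939\right) \left(-453\right) = 425367$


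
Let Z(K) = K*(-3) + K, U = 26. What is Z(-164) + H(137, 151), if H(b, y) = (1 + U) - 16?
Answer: 339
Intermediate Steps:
H(b, y) = 11 (H(b, y) = (1 + 26) - 16 = 27 - 16 = 11)
Z(K) = -2*K (Z(K) = -3*K + K = -2*K)
Z(-164) + H(137, 151) = -2*(-164) + 11 = 328 + 11 = 339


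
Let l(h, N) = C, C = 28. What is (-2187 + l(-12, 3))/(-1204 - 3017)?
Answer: 2159/4221 ≈ 0.51149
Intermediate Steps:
l(h, N) = 28
(-2187 + l(-12, 3))/(-1204 - 3017) = (-2187 + 28)/(-1204 - 3017) = -2159/(-4221) = -2159*(-1/4221) = 2159/4221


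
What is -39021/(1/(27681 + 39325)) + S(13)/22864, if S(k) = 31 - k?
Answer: -29890577352423/11432 ≈ -2.6146e+9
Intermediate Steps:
-39021/(1/(27681 + 39325)) + S(13)/22864 = -39021/(1/(27681 + 39325)) + (31 - 1*13)/22864 = -39021/(1/67006) + (31 - 13)*(1/22864) = -39021/1/67006 + 18*(1/22864) = -39021*67006 + 9/11432 = -2614641126 + 9/11432 = -29890577352423/11432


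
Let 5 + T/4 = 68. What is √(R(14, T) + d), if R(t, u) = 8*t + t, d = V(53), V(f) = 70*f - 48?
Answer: 2*√947 ≈ 61.547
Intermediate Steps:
V(f) = -48 + 70*f
T = 252 (T = -20 + 4*68 = -20 + 272 = 252)
d = 3662 (d = -48 + 70*53 = -48 + 3710 = 3662)
R(t, u) = 9*t
√(R(14, T) + d) = √(9*14 + 3662) = √(126 + 3662) = √3788 = 2*√947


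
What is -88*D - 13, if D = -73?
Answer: 6411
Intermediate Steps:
-88*D - 13 = -88*(-73) - 13 = 6424 - 13 = 6411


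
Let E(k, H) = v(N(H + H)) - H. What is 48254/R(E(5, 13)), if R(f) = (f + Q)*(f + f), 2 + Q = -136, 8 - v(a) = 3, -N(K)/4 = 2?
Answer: 24127/1168 ≈ 20.657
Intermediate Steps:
N(K) = -8 (N(K) = -4*2 = -8)
v(a) = 5 (v(a) = 8 - 1*3 = 8 - 3 = 5)
Q = -138 (Q = -2 - 136 = -138)
E(k, H) = 5 - H
R(f) = 2*f*(-138 + f) (R(f) = (f - 138)*(f + f) = (-138 + f)*(2*f) = 2*f*(-138 + f))
48254/R(E(5, 13)) = 48254/((2*(5 - 1*13)*(-138 + (5 - 1*13)))) = 48254/((2*(5 - 13)*(-138 + (5 - 13)))) = 48254/((2*(-8)*(-138 - 8))) = 48254/((2*(-8)*(-146))) = 48254/2336 = 48254*(1/2336) = 24127/1168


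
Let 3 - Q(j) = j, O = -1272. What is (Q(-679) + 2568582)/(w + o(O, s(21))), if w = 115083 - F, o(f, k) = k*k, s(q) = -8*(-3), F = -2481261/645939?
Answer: 276597969816/12451856677 ≈ 22.213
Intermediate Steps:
F = -827087/215313 (F = -2481261*1/645939 = -827087/215313 ≈ -3.8413)
Q(j) = 3 - j
s(q) = 24
o(f, k) = k²
w = 24779693066/215313 (w = 115083 - 1*(-827087/215313) = 115083 + 827087/215313 = 24779693066/215313 ≈ 1.1509e+5)
(Q(-679) + 2568582)/(w + o(O, s(21))) = ((3 - 1*(-679)) + 2568582)/(24779693066/215313 + 24²) = ((3 + 679) + 2568582)/(24779693066/215313 + 576) = (682 + 2568582)/(24903713354/215313) = 2569264*(215313/24903713354) = 276597969816/12451856677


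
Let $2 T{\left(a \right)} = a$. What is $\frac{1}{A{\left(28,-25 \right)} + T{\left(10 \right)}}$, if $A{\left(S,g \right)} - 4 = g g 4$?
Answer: $\frac{1}{2509} \approx 0.00039857$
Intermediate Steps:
$T{\left(a \right)} = \frac{a}{2}$
$A{\left(S,g \right)} = 4 + 4 g^{2}$ ($A{\left(S,g \right)} = 4 + g g 4 = 4 + g^{2} \cdot 4 = 4 + 4 g^{2}$)
$\frac{1}{A{\left(28,-25 \right)} + T{\left(10 \right)}} = \frac{1}{\left(4 + 4 \left(-25\right)^{2}\right) + \frac{1}{2} \cdot 10} = \frac{1}{\left(4 + 4 \cdot 625\right) + 5} = \frac{1}{\left(4 + 2500\right) + 5} = \frac{1}{2504 + 5} = \frac{1}{2509}$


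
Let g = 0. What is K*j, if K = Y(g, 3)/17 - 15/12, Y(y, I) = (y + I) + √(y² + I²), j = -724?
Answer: 11041/17 ≈ 649.47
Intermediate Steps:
Y(y, I) = I + y + √(I² + y²) (Y(y, I) = (I + y) + √(I² + y²) = I + y + √(I² + y²))
K = -61/68 (K = (3 + 0 + √(3² + 0²))/17 - 15/12 = (3 + 0 + √(9 + 0))*(1/17) - 15*1/12 = (3 + 0 + √9)*(1/17) - 5/4 = (3 + 0 + 3)*(1/17) - 5/4 = 6*(1/17) - 5/4 = 6/17 - 5/4 = -61/68 ≈ -0.89706)
K*j = -61/68*(-724) = 11041/17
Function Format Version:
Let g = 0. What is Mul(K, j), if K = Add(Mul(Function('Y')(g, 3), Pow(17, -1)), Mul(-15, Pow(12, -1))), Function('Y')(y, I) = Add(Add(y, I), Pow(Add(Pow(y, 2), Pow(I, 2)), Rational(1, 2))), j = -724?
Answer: Rational(11041, 17) ≈ 649.47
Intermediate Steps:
Function('Y')(y, I) = Add(I, y, Pow(Add(Pow(I, 2), Pow(y, 2)), Rational(1, 2))) (Function('Y')(y, I) = Add(Add(I, y), Pow(Add(Pow(I, 2), Pow(y, 2)), Rational(1, 2))) = Add(I, y, Pow(Add(Pow(I, 2), Pow(y, 2)), Rational(1, 2))))
K = Rational(-61, 68) (K = Add(Mul(Add(3, 0, Pow(Add(Pow(3, 2), Pow(0, 2)), Rational(1, 2))), Pow(17, -1)), Mul(-15, Pow(12, -1))) = Add(Mul(Add(3, 0, Pow(Add(9, 0), Rational(1, 2))), Rational(1, 17)), Mul(-15, Rational(1, 12))) = Add(Mul(Add(3, 0, Pow(9, Rational(1, 2))), Rational(1, 17)), Rational(-5, 4)) = Add(Mul(Add(3, 0, 3), Rational(1, 17)), Rational(-5, 4)) = Add(Mul(6, Rational(1, 17)), Rational(-5, 4)) = Add(Rational(6, 17), Rational(-5, 4)) = Rational(-61, 68) ≈ -0.89706)
Mul(K, j) = Mul(Rational(-61, 68), -724) = Rational(11041, 17)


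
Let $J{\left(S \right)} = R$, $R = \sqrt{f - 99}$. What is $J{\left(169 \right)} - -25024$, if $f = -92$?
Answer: $25024 + i \sqrt{191} \approx 25024.0 + 13.82 i$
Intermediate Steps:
$R = i \sqrt{191}$ ($R = \sqrt{-92 - 99} = \sqrt{-191} = i \sqrt{191} \approx 13.82 i$)
$J{\left(S \right)} = i \sqrt{191}$
$J{\left(169 \right)} - -25024 = i \sqrt{191} - -25024 = i \sqrt{191} + 25024 = 25024 + i \sqrt{191}$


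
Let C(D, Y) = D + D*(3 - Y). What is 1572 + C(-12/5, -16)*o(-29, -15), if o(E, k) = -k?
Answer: 852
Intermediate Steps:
1572 + C(-12/5, -16)*o(-29, -15) = 1572 + ((-12/5)*(4 - 1*(-16)))*(-1*(-15)) = 1572 + ((-12*⅕)*(4 + 16))*15 = 1572 - 12/5*20*15 = 1572 - 48*15 = 1572 - 720 = 852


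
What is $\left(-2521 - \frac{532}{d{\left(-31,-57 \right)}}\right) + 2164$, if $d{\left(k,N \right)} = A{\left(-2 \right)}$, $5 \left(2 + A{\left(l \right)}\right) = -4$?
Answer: $-167$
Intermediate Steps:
$A{\left(l \right)} = - \frac{14}{5}$ ($A{\left(l \right)} = -2 + \frac{1}{5} \left(-4\right) = -2 - \frac{4}{5} = - \frac{14}{5}$)
$d{\left(k,N \right)} = - \frac{14}{5}$
$\left(-2521 - \frac{532}{d{\left(-31,-57 \right)}}\right) + 2164 = \left(-2521 - \frac{532}{- \frac{14}{5}}\right) + 2164 = \left(-2521 - -190\right) + 2164 = \left(-2521 + 190\right) + 2164 = -2331 + 2164 = -167$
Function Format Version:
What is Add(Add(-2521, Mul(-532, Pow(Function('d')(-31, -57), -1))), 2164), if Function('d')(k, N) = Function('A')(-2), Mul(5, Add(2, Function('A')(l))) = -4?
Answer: -167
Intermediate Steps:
Function('A')(l) = Rational(-14, 5) (Function('A')(l) = Add(-2, Mul(Rational(1, 5), -4)) = Add(-2, Rational(-4, 5)) = Rational(-14, 5))
Function('d')(k, N) = Rational(-14, 5)
Add(Add(-2521, Mul(-532, Pow(Function('d')(-31, -57), -1))), 2164) = Add(Add(-2521, Mul(-532, Pow(Rational(-14, 5), -1))), 2164) = Add(Add(-2521, Mul(-532, Rational(-5, 14))), 2164) = Add(Add(-2521, 190), 2164) = Add(-2331, 2164) = -167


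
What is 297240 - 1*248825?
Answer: 48415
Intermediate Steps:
297240 - 1*248825 = 297240 - 248825 = 48415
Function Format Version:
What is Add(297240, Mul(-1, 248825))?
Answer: 48415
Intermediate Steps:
Add(297240, Mul(-1, 248825)) = Add(297240, -248825) = 48415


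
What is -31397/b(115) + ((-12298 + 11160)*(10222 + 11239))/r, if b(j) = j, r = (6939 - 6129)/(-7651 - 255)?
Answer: 444095492557/1863 ≈ 2.3838e+8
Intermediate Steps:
r = -405/3953 (r = 810/(-7906) = 810*(-1/7906) = -405/3953 ≈ -0.10245)
-31397/b(115) + ((-12298 + 11160)*(10222 + 11239))/r = -31397/115 + ((-12298 + 11160)*(10222 + 11239))/(-405/3953) = -31397*1/115 - 1138*21461*(-3953/405) = -31397/115 - 24422618*(-3953/405) = -31397/115 + 96542608954/405 = 444095492557/1863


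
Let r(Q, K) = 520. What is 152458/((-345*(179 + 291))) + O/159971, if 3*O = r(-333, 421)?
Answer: -4060125453/4323216275 ≈ -0.93914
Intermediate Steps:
O = 520/3 (O = (1/3)*520 = 520/3 ≈ 173.33)
152458/((-345*(179 + 291))) + O/159971 = 152458/((-345*(179 + 291))) + (520/3)/159971 = 152458/((-345*470)) + (520/3)*(1/159971) = 152458/(-162150) + 520/479913 = 152458*(-1/162150) + 520/479913 = -76229/81075 + 520/479913 = -4060125453/4323216275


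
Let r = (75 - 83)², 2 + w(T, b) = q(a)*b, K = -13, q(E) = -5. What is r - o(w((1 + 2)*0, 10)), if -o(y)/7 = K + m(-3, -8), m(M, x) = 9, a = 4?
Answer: 36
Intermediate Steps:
w(T, b) = -2 - 5*b
o(y) = 28 (o(y) = -7*(-13 + 9) = -7*(-4) = 28)
r = 64 (r = (-8)² = 64)
r - o(w((1 + 2)*0, 10)) = 64 - 1*28 = 64 - 28 = 36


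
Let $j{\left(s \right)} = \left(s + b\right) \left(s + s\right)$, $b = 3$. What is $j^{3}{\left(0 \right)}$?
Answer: $0$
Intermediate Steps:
$j{\left(s \right)} = 2 s \left(3 + s\right)$ ($j{\left(s \right)} = \left(s + 3\right) \left(s + s\right) = \left(3 + s\right) 2 s = 2 s \left(3 + s\right)$)
$j^{3}{\left(0 \right)} = \left(2 \cdot 0 \left(3 + 0\right)\right)^{3} = \left(2 \cdot 0 \cdot 3\right)^{3} = 0^{3} = 0$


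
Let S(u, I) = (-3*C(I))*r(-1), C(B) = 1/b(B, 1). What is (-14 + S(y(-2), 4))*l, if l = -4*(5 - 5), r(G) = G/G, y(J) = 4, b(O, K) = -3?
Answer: 0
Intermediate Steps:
r(G) = 1
C(B) = -1/3 (C(B) = 1/(-3) = -1/3)
l = 0 (l = -4*0 = 0)
S(u, I) = 1 (S(u, I) = -3*(-1/3)*1 = 1*1 = 1)
(-14 + S(y(-2), 4))*l = (-14 + 1)*0 = -13*0 = 0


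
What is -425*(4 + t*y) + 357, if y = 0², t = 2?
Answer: -1343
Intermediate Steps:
y = 0
-425*(4 + t*y) + 357 = -425*(4 + 2*0) + 357 = -425*(4 + 0) + 357 = -425*4 + 357 = -1700 + 357 = -1343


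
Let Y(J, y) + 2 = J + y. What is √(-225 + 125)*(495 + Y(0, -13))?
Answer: 4800*I ≈ 4800.0*I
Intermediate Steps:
Y(J, y) = -2 + J + y (Y(J, y) = -2 + (J + y) = -2 + J + y)
√(-225 + 125)*(495 + Y(0, -13)) = √(-225 + 125)*(495 + (-2 + 0 - 13)) = √(-100)*(495 - 15) = (10*I)*480 = 4800*I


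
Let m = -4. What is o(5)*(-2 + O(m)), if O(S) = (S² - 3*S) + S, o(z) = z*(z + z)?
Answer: 1100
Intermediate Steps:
o(z) = 2*z² (o(z) = z*(2*z) = 2*z²)
O(S) = S² - 2*S
o(5)*(-2 + O(m)) = (2*5²)*(-2 - 4*(-2 - 4)) = (2*25)*(-2 - 4*(-6)) = 50*(-2 + 24) = 50*22 = 1100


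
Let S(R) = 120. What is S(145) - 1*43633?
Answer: -43513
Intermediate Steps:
S(145) - 1*43633 = 120 - 1*43633 = 120 - 43633 = -43513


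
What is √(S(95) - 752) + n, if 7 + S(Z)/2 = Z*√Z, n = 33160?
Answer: 33160 + √(-766 + 190*√95) ≈ 33193.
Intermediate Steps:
S(Z) = -14 + 2*Z^(3/2) (S(Z) = -14 + 2*(Z*√Z) = -14 + 2*Z^(3/2))
√(S(95) - 752) + n = √((-14 + 2*95^(3/2)) - 752) + 33160 = √((-14 + 2*(95*√95)) - 752) + 33160 = √((-14 + 190*√95) - 752) + 33160 = √(-766 + 190*√95) + 33160 = 33160 + √(-766 + 190*√95)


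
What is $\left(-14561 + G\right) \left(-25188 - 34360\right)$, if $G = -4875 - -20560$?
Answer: $-66931952$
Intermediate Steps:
$G = 15685$ ($G = -4875 + 20560 = 15685$)
$\left(-14561 + G\right) \left(-25188 - 34360\right) = \left(-14561 + 15685\right) \left(-25188 - 34360\right) = 1124 \left(-59548\right) = -66931952$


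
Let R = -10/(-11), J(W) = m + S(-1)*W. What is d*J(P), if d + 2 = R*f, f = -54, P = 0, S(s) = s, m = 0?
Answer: 0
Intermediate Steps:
J(W) = -W (J(W) = 0 - W = -W)
R = 10/11 (R = -10*(-1/11) = 10/11 ≈ 0.90909)
d = -562/11 (d = -2 + (10/11)*(-54) = -2 - 540/11 = -562/11 ≈ -51.091)
d*J(P) = -(-562)*0/11 = -562/11*0 = 0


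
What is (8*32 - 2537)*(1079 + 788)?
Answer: -4258627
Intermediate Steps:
(8*32 - 2537)*(1079 + 788) = (256 - 2537)*1867 = -2281*1867 = -4258627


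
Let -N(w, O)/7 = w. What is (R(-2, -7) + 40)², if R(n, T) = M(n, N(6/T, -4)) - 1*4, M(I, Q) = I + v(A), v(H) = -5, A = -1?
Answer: 841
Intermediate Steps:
N(w, O) = -7*w
M(I, Q) = -5 + I (M(I, Q) = I - 5 = -5 + I)
R(n, T) = -9 + n (R(n, T) = (-5 + n) - 1*4 = (-5 + n) - 4 = -9 + n)
(R(-2, -7) + 40)² = ((-9 - 2) + 40)² = (-11 + 40)² = 29² = 841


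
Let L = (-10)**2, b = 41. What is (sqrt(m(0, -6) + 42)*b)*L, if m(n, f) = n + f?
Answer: 24600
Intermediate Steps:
m(n, f) = f + n
L = 100
(sqrt(m(0, -6) + 42)*b)*L = (sqrt((-6 + 0) + 42)*41)*100 = (sqrt(-6 + 42)*41)*100 = (sqrt(36)*41)*100 = (6*41)*100 = 246*100 = 24600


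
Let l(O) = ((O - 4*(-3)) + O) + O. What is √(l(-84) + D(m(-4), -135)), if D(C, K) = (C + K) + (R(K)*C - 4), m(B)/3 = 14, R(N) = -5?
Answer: I*√547 ≈ 23.388*I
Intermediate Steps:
m(B) = 42 (m(B) = 3*14 = 42)
l(O) = 12 + 3*O (l(O) = ((O + 12) + O) + O = ((12 + O) + O) + O = (12 + 2*O) + O = 12 + 3*O)
D(C, K) = -4 + K - 4*C (D(C, K) = (C + K) + (-5*C - 4) = (C + K) + (-4 - 5*C) = -4 + K - 4*C)
√(l(-84) + D(m(-4), -135)) = √((12 + 3*(-84)) + (-4 - 135 - 4*42)) = √((12 - 252) + (-4 - 135 - 168)) = √(-240 - 307) = √(-547) = I*√547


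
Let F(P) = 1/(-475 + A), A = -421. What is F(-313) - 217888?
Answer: -195227649/896 ≈ -2.1789e+5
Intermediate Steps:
F(P) = -1/896 (F(P) = 1/(-475 - 421) = 1/(-896) = -1/896)
F(-313) - 217888 = -1/896 - 217888 = -195227649/896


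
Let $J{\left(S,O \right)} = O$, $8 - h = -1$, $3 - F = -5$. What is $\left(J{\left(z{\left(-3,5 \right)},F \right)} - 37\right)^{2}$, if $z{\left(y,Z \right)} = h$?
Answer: $841$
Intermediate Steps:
$F = 8$ ($F = 3 - -5 = 3 + 5 = 8$)
$h = 9$ ($h = 8 - -1 = 8 + 1 = 9$)
$z{\left(y,Z \right)} = 9$
$\left(J{\left(z{\left(-3,5 \right)},F \right)} - 37\right)^{2} = \left(8 - 37\right)^{2} = \left(-29\right)^{2} = 841$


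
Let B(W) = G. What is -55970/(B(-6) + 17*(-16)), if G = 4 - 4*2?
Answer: 27985/138 ≈ 202.79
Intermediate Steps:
G = -4 (G = 4 - 8 = -4)
B(W) = -4
-55970/(B(-6) + 17*(-16)) = -55970/(-4 + 17*(-16)) = -55970/(-4 - 272) = -55970/(-276) = -55970*(-1/276) = 27985/138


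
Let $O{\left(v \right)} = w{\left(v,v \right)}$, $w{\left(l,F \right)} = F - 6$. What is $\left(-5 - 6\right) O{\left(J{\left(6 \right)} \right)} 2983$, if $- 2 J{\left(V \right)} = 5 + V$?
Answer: $\frac{754699}{2} \approx 3.7735 \cdot 10^{5}$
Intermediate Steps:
$J{\left(V \right)} = - \frac{5}{2} - \frac{V}{2}$ ($J{\left(V \right)} = - \frac{5 + V}{2} = - \frac{5}{2} - \frac{V}{2}$)
$w{\left(l,F \right)} = -6 + F$ ($w{\left(l,F \right)} = F - 6 = -6 + F$)
$O{\left(v \right)} = -6 + v$
$\left(-5 - 6\right) O{\left(J{\left(6 \right)} \right)} 2983 = \left(-5 - 6\right) \left(-6 - \frac{11}{2}\right) 2983 = - 11 \left(-6 - \frac{11}{2}\right) 2983 = \left(-11\right) \left(- \frac{23}{2}\right) 2983 = \frac{253}{2} \cdot 2983 = \frac{754699}{2}$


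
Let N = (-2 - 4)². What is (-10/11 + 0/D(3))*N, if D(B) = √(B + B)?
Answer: -360/11 ≈ -32.727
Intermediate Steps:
D(B) = √2*√B (D(B) = √(2*B) = √2*√B)
N = 36 (N = (-6)² = 36)
(-10/11 + 0/D(3))*N = (-10/11 + 0/((√2*√3)))*36 = (-10*1/11 + 0/(√6))*36 = (-10/11 + 0*(√6/6))*36 = (-10/11 + 0)*36 = -10/11*36 = -360/11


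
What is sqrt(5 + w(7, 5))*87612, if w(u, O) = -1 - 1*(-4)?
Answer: 175224*sqrt(2) ≈ 2.4780e+5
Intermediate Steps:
w(u, O) = 3 (w(u, O) = -1 + 4 = 3)
sqrt(5 + w(7, 5))*87612 = sqrt(5 + 3)*87612 = sqrt(8)*87612 = (2*sqrt(2))*87612 = 175224*sqrt(2)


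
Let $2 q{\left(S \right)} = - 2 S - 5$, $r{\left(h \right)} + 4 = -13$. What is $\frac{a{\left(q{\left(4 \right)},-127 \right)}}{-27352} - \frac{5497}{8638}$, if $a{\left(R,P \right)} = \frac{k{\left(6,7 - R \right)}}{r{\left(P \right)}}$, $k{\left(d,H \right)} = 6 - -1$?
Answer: $- \frac{1277978291}{2008265896} \approx -0.63636$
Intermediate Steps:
$k{\left(d,H \right)} = 7$ ($k{\left(d,H \right)} = 6 + 1 = 7$)
$r{\left(h \right)} = -17$ ($r{\left(h \right)} = -4 - 13 = -17$)
$q{\left(S \right)} = - \frac{5}{2} - S$ ($q{\left(S \right)} = \frac{- 2 S - 5}{2} = \frac{-5 - 2 S}{2} = - \frac{5}{2} - S$)
$a{\left(R,P \right)} = - \frac{7}{17}$ ($a{\left(R,P \right)} = \frac{7}{-17} = 7 \left(- \frac{1}{17}\right) = - \frac{7}{17}$)
$\frac{a{\left(q{\left(4 \right)},-127 \right)}}{-27352} - \frac{5497}{8638} = - \frac{7}{17 \left(-27352\right)} - \frac{5497}{8638} = \left(- \frac{7}{17}\right) \left(- \frac{1}{27352}\right) - \frac{5497}{8638} = \frac{7}{464984} - \frac{5497}{8638} = - \frac{1277978291}{2008265896}$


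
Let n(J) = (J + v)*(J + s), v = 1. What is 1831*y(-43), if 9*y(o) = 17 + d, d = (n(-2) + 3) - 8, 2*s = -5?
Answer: 20141/6 ≈ 3356.8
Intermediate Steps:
s = -5/2 (s = (1/2)*(-5) = -5/2 ≈ -2.5000)
n(J) = (1 + J)*(-5/2 + J) (n(J) = (J + 1)*(J - 5/2) = (1 + J)*(-5/2 + J))
d = -1/2 (d = ((-5/2 + (-2)**2 - 3/2*(-2)) + 3) - 8 = ((-5/2 + 4 + 3) + 3) - 8 = (9/2 + 3) - 8 = 15/2 - 8 = -1/2 ≈ -0.50000)
y(o) = 11/6 (y(o) = (17 - 1/2)/9 = (1/9)*(33/2) = 11/6)
1831*y(-43) = 1831*(11/6) = 20141/6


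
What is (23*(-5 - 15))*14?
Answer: -6440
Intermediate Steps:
(23*(-5 - 15))*14 = (23*(-20))*14 = -460*14 = -6440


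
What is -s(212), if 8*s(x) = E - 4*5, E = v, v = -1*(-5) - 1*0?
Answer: 15/8 ≈ 1.8750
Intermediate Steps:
v = 5 (v = 5 + 0 = 5)
E = 5
s(x) = -15/8 (s(x) = (5 - 4*5)/8 = (5 - 20)/8 = (⅛)*(-15) = -15/8)
-s(212) = -1*(-15/8) = 15/8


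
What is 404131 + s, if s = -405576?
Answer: -1445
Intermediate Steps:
404131 + s = 404131 - 405576 = -1445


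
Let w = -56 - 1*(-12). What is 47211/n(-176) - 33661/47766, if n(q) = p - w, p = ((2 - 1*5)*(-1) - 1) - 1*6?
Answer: 1126867093/955320 ≈ 1179.6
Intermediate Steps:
w = -44 (w = -56 + 12 = -44)
p = -4 (p = ((2 - 5)*(-1) - 1) - 6 = (-3*(-1) - 1) - 6 = (3 - 1) - 6 = 2 - 6 = -4)
n(q) = 40 (n(q) = -4 - 1*(-44) = -4 + 44 = 40)
47211/n(-176) - 33661/47766 = 47211/40 - 33661/47766 = 1126867093/955320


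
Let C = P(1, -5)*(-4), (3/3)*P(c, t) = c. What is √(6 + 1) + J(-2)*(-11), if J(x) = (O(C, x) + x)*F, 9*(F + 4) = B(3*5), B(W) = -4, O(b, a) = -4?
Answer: -880/3 + √7 ≈ -290.69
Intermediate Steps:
P(c, t) = c
C = -4 (C = 1*(-4) = -4)
F = -40/9 (F = -4 + (⅑)*(-4) = -4 - 4/9 = -40/9 ≈ -4.4444)
J(x) = 160/9 - 40*x/9 (J(x) = (-4 + x)*(-40/9) = 160/9 - 40*x/9)
√(6 + 1) + J(-2)*(-11) = √(6 + 1) + (160/9 - 40/9*(-2))*(-11) = √7 + (160/9 + 80/9)*(-11) = √7 + (80/3)*(-11) = √7 - 880/3 = -880/3 + √7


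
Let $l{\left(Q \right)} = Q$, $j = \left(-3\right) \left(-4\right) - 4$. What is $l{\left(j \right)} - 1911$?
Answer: $-1903$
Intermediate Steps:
$j = 8$ ($j = 12 - 4 = 8$)
$l{\left(j \right)} - 1911 = 8 - 1911 = -1903$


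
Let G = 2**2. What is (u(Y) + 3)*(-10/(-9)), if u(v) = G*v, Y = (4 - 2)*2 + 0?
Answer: 190/9 ≈ 21.111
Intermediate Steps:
G = 4
Y = 4 (Y = 2*2 + 0 = 4 + 0 = 4)
u(v) = 4*v
(u(Y) + 3)*(-10/(-9)) = (4*4 + 3)*(-10/(-9)) = (16 + 3)*(-10*(-1/9)) = 19*(10/9) = 190/9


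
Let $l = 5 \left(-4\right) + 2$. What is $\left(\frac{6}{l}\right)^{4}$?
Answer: $\frac{1}{81} \approx 0.012346$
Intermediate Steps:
$l = -18$ ($l = -20 + 2 = -18$)
$\left(\frac{6}{l}\right)^{4} = \left(\frac{6}{-18}\right)^{4} = \left(6 \left(- \frac{1}{18}\right)\right)^{4} = \left(- \frac{1}{3}\right)^{4} = \frac{1}{81}$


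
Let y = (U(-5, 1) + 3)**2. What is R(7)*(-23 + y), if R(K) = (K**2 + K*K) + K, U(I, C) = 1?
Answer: -735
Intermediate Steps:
R(K) = K + 2*K**2 (R(K) = (K**2 + K**2) + K = 2*K**2 + K = K + 2*K**2)
y = 16 (y = (1 + 3)**2 = 4**2 = 16)
R(7)*(-23 + y) = (7*(1 + 2*7))*(-23 + 16) = (7*(1 + 14))*(-7) = (7*15)*(-7) = 105*(-7) = -735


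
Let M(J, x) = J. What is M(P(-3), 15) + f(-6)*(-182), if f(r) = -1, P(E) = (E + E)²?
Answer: 218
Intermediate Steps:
P(E) = 4*E² (P(E) = (2*E)² = 4*E²)
M(P(-3), 15) + f(-6)*(-182) = 4*(-3)² - 1*(-182) = 4*9 + 182 = 36 + 182 = 218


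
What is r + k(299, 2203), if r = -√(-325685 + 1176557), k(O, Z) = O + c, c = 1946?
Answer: 2245 - 22*√1758 ≈ 1322.6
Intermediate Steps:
k(O, Z) = 1946 + O (k(O, Z) = O + 1946 = 1946 + O)
r = -22*√1758 (r = -√850872 = -22*√1758 ≈ -922.43)
r + k(299, 2203) = -22*√1758 + (1946 + 299) = -22*√1758 + 2245 = 2245 - 22*√1758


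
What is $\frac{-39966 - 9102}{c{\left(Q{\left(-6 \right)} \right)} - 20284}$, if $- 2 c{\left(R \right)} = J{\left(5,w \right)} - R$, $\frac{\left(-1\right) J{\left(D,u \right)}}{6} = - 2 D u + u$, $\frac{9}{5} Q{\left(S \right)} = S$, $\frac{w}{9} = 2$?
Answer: $\frac{147204}{62315} \approx 2.3623$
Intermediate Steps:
$w = 18$ ($w = 9 \cdot 2 = 18$)
$Q{\left(S \right)} = \frac{5 S}{9}$
$J{\left(D,u \right)} = - 6 u + 12 D u$ ($J{\left(D,u \right)} = - 6 \left(- 2 D u + u\right) = - 6 \left(u - 2 D u\right) = - 6 u + 12 D u$)
$c{\left(R \right)} = -486 + \frac{R}{2}$ ($c{\left(R \right)} = - \frac{6 \cdot 18 \left(-1 + 2 \cdot 5\right) - R}{2} = - \frac{6 \cdot 18 \left(-1 + 10\right) - R}{2} = - \frac{6 \cdot 18 \cdot 9 - R}{2} = - \frac{972 - R}{2} = -486 + \frac{R}{2}$)
$\frac{-39966 - 9102}{c{\left(Q{\left(-6 \right)} \right)} - 20284} = \frac{-39966 - 9102}{\left(-486 + \frac{\frac{5}{9} \left(-6\right)}{2}\right) - 20284} = - \frac{49068}{\left(-486 + \frac{1}{2} \left(- \frac{10}{3}\right)\right) - 20284} = - \frac{49068}{\left(-486 - \frac{5}{3}\right) - 20284} = - \frac{49068}{- \frac{1463}{3} - 20284} = - \frac{49068}{- \frac{62315}{3}} = \left(-49068\right) \left(- \frac{3}{62315}\right) = \frac{147204}{62315}$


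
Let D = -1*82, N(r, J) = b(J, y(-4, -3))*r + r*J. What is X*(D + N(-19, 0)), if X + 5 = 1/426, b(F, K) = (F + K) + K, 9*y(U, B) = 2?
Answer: 866503/1917 ≈ 452.01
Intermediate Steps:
y(U, B) = 2/9 (y(U, B) = (1/9)*2 = 2/9)
b(F, K) = F + 2*K
N(r, J) = J*r + r*(4/9 + J) (N(r, J) = (J + 2*(2/9))*r + r*J = (J + 4/9)*r + J*r = (4/9 + J)*r + J*r = r*(4/9 + J) + J*r = J*r + r*(4/9 + J))
D = -82
X = -2129/426 (X = -5 + 1/426 = -2129/426 ≈ -4.9977)
X*(D + N(-19, 0)) = -2129*(-82 + (2/9)*(-19)*(2 + 9*0))/426 = -2129*(-82 + (2/9)*(-19)*(2 + 0))/426 = -2129*(-82 + (2/9)*(-19)*2)/426 = -2129*(-82 - 76/9)/426 = -2129/426*(-814/9) = 866503/1917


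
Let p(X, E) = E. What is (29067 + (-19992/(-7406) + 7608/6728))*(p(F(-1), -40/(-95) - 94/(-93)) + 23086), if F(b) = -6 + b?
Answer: 9256491831386040/13791559 ≈ 6.7117e+8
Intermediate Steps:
(29067 + (-19992/(-7406) + 7608/6728))*(p(F(-1), -40/(-95) - 94/(-93)) + 23086) = (29067 + (-19992/(-7406) + 7608/6728))*((-40/(-95) - 94/(-93)) + 23086) = (29067 + (-19992*(-1/7406) + 7608*(1/6728)))*((-40*(-1/95) - 94*(-1/93)) + 23086) = (29067 + (1428/529 + 951/841))*((8/19 + 94/93) + 23086) = (29067 + 1704027/444889)*(2530/1767 + 23086) = (12933292590/444889)*(40795492/1767) = 9256491831386040/13791559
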